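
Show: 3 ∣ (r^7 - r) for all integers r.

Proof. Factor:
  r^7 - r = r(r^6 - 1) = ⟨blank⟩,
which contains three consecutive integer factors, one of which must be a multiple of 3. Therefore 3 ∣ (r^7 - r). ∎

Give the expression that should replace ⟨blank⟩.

(r - 1)r(r + 1)(r^4 + r^2 + 1)

r^6 - 1 = (r^2 - 1)(r^4 + r^2 + 1), and r^2 - 1 = (r-1)(r+1).
So r(r^6 - 1) = (r - 1)r(r + 1)(r^4 + r^2 + 1).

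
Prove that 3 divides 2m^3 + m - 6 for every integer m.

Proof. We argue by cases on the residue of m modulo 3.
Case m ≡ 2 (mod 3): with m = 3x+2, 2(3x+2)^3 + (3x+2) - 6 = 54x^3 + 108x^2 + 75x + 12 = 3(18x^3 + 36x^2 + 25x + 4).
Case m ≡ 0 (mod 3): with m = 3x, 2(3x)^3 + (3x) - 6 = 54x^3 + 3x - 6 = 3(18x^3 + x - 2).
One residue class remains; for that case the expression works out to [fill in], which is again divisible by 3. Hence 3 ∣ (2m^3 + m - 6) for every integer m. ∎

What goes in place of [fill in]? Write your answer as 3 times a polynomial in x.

3(18x^3 + 18x^2 + 7x - 1)

The residues treated are {2, 0}, so the missing case is m ≡ 1 (mod 3); write m = 3x+1.
Then 2(3x+1)^3 + (3x+1) - 6 = 54x^3 + 54x^2 + 21x - 3 = 3(18x^3 + 18x^2 + 7x - 1).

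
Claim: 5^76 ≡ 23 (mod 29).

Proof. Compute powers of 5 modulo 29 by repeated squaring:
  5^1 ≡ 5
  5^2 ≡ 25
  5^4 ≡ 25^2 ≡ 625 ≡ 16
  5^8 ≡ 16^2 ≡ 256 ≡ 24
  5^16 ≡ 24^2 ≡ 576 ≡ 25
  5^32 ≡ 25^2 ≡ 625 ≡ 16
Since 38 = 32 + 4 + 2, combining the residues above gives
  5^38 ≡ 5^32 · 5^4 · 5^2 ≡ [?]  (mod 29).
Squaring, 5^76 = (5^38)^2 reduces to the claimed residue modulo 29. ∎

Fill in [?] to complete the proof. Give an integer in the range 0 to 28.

20

5^32 · 5^4 · 5^2 ≡ 16 · 16 · 25 = 6400.
6400 mod 29 = 20, so 5^38 ≡ 20 (mod 29).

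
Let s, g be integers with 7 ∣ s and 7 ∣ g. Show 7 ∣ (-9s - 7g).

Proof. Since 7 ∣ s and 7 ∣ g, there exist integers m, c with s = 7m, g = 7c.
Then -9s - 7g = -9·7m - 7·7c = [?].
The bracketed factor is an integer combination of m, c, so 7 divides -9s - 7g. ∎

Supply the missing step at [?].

7(-7c - 9m)

Each term has a factor of 7: -9·7m - 7·7c = 7·(-7c - 9m).
Since -7c - 9m is an integer, 7 ∣ (-9s - 7g).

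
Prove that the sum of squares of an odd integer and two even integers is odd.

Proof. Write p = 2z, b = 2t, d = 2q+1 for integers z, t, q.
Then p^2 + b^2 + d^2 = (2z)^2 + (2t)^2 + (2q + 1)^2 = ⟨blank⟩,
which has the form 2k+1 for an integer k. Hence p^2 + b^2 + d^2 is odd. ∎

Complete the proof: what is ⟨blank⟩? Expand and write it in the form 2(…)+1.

2(2q^2 + 2q + 2t^2 + 2z^2) + 1

(2z)^2 + (2t)^2 + (2q + 1)^2 = 4q^2 + 4q + 4t^2 + 4z^2 + 1
= 2(2q^2 + 2q + 2t^2 + 2z^2) + 1.
Since 2q^2 + 2q + 2t^2 + 2z^2 is an integer, the sum of squares is of the form 2k+1 for an integer k.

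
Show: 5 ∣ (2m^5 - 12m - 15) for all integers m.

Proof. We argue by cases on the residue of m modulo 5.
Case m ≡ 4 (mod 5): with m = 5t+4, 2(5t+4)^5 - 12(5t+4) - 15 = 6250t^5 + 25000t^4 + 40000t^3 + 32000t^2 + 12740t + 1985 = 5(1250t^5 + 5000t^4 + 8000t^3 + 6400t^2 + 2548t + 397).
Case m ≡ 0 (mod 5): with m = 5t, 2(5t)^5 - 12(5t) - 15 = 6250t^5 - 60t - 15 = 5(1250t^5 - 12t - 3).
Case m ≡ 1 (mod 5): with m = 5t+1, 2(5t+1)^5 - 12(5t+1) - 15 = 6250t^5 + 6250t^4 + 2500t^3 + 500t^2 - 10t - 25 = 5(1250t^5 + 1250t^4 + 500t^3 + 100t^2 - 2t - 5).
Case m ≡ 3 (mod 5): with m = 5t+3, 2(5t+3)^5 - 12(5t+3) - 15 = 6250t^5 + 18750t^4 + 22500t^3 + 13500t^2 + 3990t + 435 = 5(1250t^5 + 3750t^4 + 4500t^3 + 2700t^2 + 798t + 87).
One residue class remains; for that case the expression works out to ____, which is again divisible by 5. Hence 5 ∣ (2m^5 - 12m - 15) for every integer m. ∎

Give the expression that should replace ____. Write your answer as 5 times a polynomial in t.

5(1250t^5 + 2500t^4 + 2000t^3 + 800t^2 + 148t + 5)

The residues treated are {4, 0, 1, 3}, so the missing case is m ≡ 2 (mod 5); write m = 5t+2.
Then 2(5t+2)^5 - 12(5t+2) - 15 = 6250t^5 + 12500t^4 + 10000t^3 + 4000t^2 + 740t + 25 = 5(1250t^5 + 2500t^4 + 2000t^3 + 800t^2 + 148t + 5).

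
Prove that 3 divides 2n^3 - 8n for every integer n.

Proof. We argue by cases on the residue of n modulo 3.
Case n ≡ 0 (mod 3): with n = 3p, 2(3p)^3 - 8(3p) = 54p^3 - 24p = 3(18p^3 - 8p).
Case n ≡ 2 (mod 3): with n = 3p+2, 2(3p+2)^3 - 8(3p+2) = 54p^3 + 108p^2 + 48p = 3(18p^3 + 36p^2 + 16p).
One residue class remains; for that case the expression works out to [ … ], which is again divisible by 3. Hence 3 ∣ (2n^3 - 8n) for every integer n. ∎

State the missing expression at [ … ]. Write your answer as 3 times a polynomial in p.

Only n ≡ 1 (mod 3) is unaccounted for. Put n = 3p+1:
2(3p+1)^3 - 8(3p+1) expands to 54p^3 + 54p^2 - 6p - 6,
and factoring out 3 leaves 3(18p^3 + 18p^2 - 2p - 2).

3(18p^3 + 18p^2 - 2p - 2)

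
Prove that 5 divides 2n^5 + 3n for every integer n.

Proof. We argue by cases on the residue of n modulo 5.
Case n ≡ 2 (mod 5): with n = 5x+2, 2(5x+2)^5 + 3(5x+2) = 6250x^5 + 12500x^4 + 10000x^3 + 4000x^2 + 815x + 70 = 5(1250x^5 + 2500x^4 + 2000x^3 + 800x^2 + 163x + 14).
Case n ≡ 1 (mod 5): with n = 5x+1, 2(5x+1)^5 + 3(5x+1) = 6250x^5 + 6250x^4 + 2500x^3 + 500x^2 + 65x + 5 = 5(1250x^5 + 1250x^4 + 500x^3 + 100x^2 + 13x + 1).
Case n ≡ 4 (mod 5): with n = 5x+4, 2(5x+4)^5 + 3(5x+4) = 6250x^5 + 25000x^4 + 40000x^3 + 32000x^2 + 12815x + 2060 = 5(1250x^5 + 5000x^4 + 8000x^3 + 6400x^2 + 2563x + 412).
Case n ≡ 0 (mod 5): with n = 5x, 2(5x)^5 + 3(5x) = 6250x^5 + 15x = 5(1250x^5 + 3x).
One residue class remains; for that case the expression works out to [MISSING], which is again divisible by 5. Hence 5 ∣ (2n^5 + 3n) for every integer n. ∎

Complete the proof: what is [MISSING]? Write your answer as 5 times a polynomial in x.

5(1250x^5 + 3750x^4 + 4500x^3 + 2700x^2 + 813x + 99)

The residues treated are {2, 1, 4, 0}, so the missing case is n ≡ 3 (mod 5); write n = 5x+3.
Then 2(5x+3)^5 + 3(5x+3) = 6250x^5 + 18750x^4 + 22500x^3 + 13500x^2 + 4065x + 495 = 5(1250x^5 + 3750x^4 + 4500x^3 + 2700x^2 + 813x + 99).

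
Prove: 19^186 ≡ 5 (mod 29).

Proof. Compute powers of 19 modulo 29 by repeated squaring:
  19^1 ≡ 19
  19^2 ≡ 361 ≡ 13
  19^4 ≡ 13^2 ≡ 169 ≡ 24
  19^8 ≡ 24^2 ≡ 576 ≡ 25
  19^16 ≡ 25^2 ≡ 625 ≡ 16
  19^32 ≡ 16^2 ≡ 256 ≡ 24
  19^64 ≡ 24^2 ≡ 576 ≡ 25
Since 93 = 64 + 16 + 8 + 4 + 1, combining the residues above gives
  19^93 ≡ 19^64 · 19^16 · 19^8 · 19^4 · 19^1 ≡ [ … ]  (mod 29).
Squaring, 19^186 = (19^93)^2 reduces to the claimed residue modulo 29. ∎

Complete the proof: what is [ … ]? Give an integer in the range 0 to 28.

Multiply the listed residues: 25 · 16 · 25 · 24 · 19 = 400 → 10000 → 240000 → 4560000.
Reducing modulo 29: 4560000 = 157241·29 + 11, so 19^93 ≡ 11.

11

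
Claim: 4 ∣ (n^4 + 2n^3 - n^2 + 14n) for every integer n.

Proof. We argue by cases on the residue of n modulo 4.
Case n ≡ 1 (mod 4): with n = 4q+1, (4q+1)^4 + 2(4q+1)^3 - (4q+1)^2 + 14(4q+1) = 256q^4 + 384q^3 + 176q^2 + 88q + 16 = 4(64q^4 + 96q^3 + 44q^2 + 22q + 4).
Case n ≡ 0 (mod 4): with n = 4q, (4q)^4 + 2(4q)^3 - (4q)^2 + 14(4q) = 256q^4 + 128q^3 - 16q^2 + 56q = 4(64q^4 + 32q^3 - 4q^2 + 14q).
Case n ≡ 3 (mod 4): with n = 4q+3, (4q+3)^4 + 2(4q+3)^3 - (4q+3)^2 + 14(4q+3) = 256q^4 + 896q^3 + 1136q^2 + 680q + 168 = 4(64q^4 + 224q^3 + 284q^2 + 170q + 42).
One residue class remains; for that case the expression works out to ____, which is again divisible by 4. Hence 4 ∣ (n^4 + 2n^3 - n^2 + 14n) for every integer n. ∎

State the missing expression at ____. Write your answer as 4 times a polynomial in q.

Only n ≡ 2 (mod 4) is unaccounted for. Put n = 4q+2:
(4q+2)^4 + 2(4q+2)^3 - (4q+2)^2 + 14(4q+2) expands to 256q^4 + 640q^3 + 560q^2 + 264q + 56,
and factoring out 4 leaves 4(64q^4 + 160q^3 + 140q^2 + 66q + 14).

4(64q^4 + 160q^3 + 140q^2 + 66q + 14)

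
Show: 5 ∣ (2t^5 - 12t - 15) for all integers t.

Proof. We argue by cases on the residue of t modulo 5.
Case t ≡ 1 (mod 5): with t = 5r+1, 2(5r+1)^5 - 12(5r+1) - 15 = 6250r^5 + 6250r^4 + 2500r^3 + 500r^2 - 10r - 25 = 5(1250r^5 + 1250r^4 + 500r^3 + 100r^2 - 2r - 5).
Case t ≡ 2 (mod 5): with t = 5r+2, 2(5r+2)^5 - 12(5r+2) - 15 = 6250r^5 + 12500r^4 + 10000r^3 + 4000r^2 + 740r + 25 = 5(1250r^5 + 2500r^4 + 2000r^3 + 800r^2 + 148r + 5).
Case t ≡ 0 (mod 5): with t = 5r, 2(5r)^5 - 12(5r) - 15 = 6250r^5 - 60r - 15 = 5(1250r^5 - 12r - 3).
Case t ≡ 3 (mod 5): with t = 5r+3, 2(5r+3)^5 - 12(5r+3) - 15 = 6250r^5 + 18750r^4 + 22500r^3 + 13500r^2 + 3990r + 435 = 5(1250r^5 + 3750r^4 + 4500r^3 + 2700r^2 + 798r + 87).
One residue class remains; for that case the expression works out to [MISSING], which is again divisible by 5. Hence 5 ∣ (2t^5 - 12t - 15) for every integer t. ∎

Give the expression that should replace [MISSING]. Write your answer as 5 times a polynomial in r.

5(1250r^5 + 5000r^4 + 8000r^3 + 6400r^2 + 2548r + 397)

The residues treated are {1, 2, 0, 3}, so the missing case is t ≡ 4 (mod 5); write t = 5r+4.
Then 2(5r+4)^5 - 12(5r+4) - 15 = 6250r^5 + 25000r^4 + 40000r^3 + 32000r^2 + 12740r + 1985 = 5(1250r^5 + 5000r^4 + 8000r^3 + 6400r^2 + 2548r + 397).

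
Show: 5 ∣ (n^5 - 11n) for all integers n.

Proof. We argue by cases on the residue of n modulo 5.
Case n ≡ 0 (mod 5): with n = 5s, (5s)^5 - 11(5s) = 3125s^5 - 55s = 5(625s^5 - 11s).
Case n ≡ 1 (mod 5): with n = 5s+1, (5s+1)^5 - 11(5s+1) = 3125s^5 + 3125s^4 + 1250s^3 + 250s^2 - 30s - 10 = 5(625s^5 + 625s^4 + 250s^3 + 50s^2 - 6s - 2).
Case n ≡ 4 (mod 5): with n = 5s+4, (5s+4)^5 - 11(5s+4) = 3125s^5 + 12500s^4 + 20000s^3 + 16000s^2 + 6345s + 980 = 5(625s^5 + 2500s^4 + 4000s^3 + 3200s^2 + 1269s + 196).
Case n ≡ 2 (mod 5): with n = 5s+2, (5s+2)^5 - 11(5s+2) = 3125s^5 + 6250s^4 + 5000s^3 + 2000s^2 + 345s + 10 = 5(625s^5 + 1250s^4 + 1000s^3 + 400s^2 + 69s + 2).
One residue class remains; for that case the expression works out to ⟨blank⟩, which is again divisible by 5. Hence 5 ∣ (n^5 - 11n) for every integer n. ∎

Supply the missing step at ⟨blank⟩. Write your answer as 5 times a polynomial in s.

5(625s^5 + 1875s^4 + 2250s^3 + 1350s^2 + 394s + 42)

Only n ≡ 3 (mod 5) is unaccounted for. Put n = 5s+3:
(5s+3)^5 - 11(5s+3) expands to 3125s^5 + 9375s^4 + 11250s^3 + 6750s^2 + 1970s + 210,
and factoring out 5 leaves 5(625s^5 + 1875s^4 + 2250s^3 + 1350s^2 + 394s + 42).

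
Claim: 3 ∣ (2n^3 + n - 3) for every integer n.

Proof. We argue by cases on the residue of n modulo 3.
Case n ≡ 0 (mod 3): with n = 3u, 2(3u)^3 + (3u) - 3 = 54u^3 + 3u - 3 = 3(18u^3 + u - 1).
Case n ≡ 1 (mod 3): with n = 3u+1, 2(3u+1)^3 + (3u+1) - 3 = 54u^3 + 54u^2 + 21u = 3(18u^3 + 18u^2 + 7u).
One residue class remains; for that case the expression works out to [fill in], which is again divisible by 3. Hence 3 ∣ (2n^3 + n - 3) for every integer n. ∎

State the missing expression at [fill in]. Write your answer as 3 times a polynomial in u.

3(18u^3 + 36u^2 + 25u + 5)

Only n ≡ 2 (mod 3) is unaccounted for. Put n = 3u+2:
2(3u+2)^3 + (3u+2) - 3 expands to 54u^3 + 108u^2 + 75u + 15,
and factoring out 3 leaves 3(18u^3 + 36u^2 + 25u + 5).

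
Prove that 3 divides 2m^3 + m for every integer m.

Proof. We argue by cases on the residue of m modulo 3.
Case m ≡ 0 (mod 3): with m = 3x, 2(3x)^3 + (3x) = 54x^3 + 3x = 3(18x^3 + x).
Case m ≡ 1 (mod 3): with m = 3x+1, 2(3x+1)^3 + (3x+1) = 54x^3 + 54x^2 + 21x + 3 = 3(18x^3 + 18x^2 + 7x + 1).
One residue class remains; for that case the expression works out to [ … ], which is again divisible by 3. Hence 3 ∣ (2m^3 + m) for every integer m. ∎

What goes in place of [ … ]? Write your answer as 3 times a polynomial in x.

The residues treated are {0, 1}, so the missing case is m ≡ 2 (mod 3); write m = 3x+2.
Then 2(3x+2)^3 + (3x+2) = 54x^3 + 108x^2 + 75x + 18 = 3(18x^3 + 36x^2 + 25x + 6).

3(18x^3 + 36x^2 + 25x + 6)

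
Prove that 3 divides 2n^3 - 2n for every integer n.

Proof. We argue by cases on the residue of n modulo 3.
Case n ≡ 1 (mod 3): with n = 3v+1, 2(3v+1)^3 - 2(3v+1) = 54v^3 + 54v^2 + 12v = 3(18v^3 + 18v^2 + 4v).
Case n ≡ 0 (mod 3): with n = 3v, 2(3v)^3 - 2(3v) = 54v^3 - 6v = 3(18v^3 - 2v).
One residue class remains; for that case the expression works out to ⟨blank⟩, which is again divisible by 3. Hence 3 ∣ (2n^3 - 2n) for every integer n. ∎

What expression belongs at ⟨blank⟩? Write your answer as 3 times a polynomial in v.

The residues treated are {1, 0}, so the missing case is n ≡ 2 (mod 3); write n = 3v+2.
Then 2(3v+2)^3 - 2(3v+2) = 54v^3 + 108v^2 + 66v + 12 = 3(18v^3 + 36v^2 + 22v + 4).

3(18v^3 + 36v^2 + 22v + 4)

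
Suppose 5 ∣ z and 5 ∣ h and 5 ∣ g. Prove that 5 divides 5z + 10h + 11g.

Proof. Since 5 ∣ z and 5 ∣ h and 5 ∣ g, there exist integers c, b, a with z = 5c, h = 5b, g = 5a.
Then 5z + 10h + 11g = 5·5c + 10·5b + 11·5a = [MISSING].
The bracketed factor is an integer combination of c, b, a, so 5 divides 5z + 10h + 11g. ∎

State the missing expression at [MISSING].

5(11a + 10b + 5c)

Pull the common 5 out of every term: 5·5c + 10·5b + 11·5a = 5(11a + 10b + 5c).
11a + 10b + 5c is an integer, which exhibits the divisibility.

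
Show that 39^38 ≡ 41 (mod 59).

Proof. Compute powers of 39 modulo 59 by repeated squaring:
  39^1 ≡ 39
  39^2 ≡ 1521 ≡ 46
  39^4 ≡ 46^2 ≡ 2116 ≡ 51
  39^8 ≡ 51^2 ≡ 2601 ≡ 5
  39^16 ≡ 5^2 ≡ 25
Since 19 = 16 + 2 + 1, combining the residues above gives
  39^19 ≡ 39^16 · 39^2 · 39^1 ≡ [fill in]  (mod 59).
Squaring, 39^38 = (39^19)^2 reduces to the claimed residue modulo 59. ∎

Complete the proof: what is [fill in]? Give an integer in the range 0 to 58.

39^16 · 39^2 · 39^1 ≡ 25 · 46 · 39 = 44850.
44850 mod 59 = 10, so 39^19 ≡ 10 (mod 59).

10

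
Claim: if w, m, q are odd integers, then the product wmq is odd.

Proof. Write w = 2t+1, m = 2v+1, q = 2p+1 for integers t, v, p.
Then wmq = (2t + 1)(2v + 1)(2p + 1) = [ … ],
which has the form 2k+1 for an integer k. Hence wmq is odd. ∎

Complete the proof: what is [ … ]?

2(4ptv + 2pt + 2pv + p + 2tv + t + v) + 1

Expanding: (2t + 1)(2v + 1)(2p + 1) = 8ptv + 4pt + 4pv + 2p + 4tv + 2t + 2v + 1.
Every term except the constant is even, so this is 2(4ptv + 2pt + 2pv + p + 2tv + t + v) + 1,
and 4ptv + 2pt + 2pv + p + 2tv + t + v ∈ ℤ gives the required form.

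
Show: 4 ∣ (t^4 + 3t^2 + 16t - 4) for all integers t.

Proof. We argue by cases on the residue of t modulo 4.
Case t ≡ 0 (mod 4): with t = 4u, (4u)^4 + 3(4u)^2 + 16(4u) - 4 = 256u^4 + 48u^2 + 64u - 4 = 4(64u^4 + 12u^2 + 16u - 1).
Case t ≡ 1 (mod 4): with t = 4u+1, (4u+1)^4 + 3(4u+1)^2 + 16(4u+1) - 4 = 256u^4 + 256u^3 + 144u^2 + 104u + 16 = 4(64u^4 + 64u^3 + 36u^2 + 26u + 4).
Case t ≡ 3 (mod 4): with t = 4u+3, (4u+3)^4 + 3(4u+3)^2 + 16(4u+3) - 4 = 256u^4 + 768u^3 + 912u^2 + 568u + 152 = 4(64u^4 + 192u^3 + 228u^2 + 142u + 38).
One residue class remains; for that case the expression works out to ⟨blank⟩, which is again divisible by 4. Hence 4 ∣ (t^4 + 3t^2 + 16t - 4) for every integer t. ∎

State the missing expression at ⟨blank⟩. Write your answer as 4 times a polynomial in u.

4(64u^4 + 128u^3 + 108u^2 + 60u + 14)

Only t ≡ 2 (mod 4) is unaccounted for. Put t = 4u+2:
(4u+2)^4 + 3(4u+2)^2 + 16(4u+2) - 4 expands to 256u^4 + 512u^3 + 432u^2 + 240u + 56,
and factoring out 4 leaves 4(64u^4 + 128u^3 + 108u^2 + 60u + 14).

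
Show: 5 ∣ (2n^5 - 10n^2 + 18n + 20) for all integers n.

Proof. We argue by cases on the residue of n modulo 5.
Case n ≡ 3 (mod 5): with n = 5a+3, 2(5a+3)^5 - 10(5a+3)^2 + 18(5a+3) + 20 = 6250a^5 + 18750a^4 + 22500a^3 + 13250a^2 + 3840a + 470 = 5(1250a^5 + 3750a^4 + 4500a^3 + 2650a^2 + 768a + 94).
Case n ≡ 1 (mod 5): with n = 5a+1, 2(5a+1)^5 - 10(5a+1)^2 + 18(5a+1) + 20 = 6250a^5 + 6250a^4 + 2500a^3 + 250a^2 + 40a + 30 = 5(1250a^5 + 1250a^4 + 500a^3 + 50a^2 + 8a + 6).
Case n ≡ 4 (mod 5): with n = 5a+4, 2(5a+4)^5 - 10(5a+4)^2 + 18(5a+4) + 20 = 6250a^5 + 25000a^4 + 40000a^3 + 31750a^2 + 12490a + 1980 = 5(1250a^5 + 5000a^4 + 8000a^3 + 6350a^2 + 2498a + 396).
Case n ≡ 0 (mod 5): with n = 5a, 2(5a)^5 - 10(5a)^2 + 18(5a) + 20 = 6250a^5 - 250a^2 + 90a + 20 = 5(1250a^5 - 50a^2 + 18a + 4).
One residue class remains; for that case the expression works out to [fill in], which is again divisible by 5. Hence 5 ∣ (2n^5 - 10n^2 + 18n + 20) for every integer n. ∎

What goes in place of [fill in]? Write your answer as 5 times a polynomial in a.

The residues treated are {3, 1, 4, 0}, so the missing case is n ≡ 2 (mod 5); write n = 5a+2.
Then 2(5a+2)^5 - 10(5a+2)^2 + 18(5a+2) + 20 = 6250a^5 + 12500a^4 + 10000a^3 + 3750a^2 + 690a + 80 = 5(1250a^5 + 2500a^4 + 2000a^3 + 750a^2 + 138a + 16).

5(1250a^5 + 2500a^4 + 2000a^3 + 750a^2 + 138a + 16)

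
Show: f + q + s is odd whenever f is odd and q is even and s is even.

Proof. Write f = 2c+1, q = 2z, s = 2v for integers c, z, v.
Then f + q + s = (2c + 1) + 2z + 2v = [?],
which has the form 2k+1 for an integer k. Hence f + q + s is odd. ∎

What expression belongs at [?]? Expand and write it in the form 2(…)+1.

2(c + v + z) + 1

Expanding: (2c + 1) + 2z + 2v = 2c + 2v + 2z + 1.
Every term except the constant is even, so this is 2(c + v + z) + 1,
and c + v + z ∈ ℤ gives the required form.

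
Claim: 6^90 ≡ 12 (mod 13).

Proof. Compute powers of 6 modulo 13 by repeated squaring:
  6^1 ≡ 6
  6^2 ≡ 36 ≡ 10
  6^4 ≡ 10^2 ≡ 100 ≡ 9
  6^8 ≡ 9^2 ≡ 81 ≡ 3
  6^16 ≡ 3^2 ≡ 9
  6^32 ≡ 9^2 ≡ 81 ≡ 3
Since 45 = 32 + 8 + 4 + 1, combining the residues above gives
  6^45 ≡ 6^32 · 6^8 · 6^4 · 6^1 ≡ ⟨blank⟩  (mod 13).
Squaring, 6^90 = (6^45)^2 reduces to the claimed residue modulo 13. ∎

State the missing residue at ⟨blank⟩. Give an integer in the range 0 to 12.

5

Multiply the listed residues: 3 · 3 · 9 · 6 = 9 → 81 → 486.
Reducing modulo 13: 486 = 37·13 + 5, so 6^45 ≡ 5.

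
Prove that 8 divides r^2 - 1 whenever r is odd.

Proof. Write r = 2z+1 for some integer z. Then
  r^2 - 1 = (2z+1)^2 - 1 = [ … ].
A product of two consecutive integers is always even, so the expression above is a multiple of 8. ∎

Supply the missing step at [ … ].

4z(z + 1)

(2z+1)^2 - 1 = 4z^2 + 4z + 1 - 1 = 4z^2 + 4z = 4z(z+1).
Since z and z+1 are consecutive, z(z+1) is even, and 4·(even) is a multiple of 8.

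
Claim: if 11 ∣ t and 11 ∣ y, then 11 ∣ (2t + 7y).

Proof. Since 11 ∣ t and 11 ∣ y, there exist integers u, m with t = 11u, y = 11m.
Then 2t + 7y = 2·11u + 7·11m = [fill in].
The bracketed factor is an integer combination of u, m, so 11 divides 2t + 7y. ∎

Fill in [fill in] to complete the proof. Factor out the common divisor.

Pull the common 11 out of every term: 2·11u + 7·11m = 11(7m + 2u).
7m + 2u is an integer, which exhibits the divisibility.

11(7m + 2u)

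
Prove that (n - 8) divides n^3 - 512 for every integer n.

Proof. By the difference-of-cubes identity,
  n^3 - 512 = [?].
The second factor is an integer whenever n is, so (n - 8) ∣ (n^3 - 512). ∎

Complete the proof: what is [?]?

(n - 8)(n^2 + 8n + 64)

a^3 - b^3 = (a - b)(a^2 + ab + b^2). With a = n, b = 8:
n^3 - 512 = (n - 8)(n^2 + 8n + 64).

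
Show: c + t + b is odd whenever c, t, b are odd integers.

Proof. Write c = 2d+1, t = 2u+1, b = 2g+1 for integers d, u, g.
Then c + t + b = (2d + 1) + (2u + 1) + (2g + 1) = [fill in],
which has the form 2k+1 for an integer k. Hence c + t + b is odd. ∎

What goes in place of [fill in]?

2(d + g + u + 1) + 1

(2d + 1) + (2u + 1) + (2g + 1) = 2d + 2g + 2u + 3
= 2(d + g + u + 1) + 1.
Since d + g + u + 1 is an integer, the sum is of the form 2k+1 for an integer k.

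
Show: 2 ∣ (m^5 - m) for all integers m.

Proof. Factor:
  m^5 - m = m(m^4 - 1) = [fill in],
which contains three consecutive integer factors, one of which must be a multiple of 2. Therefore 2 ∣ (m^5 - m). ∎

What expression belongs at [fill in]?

m^4 - 1 = (m^2 - 1)(m^2 + 1), and m^2 - 1 = (m-1)(m+1).
So m(m^4 - 1) = (m - 1)m(m + 1)(m^2 + 1).

(m - 1)m(m + 1)(m^2 + 1)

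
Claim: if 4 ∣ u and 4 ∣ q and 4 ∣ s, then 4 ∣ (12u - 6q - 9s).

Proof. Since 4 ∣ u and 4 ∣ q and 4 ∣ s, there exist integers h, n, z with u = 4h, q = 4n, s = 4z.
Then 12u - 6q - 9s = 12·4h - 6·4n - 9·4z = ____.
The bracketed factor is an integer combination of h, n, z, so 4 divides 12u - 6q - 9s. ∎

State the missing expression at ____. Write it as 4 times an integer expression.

Pull the common 4 out of every term: 12·4h - 6·4n - 9·4z = 4(12h - 6n - 9z).
12h - 6n - 9z is an integer, which exhibits the divisibility.

4(12h - 6n - 9z)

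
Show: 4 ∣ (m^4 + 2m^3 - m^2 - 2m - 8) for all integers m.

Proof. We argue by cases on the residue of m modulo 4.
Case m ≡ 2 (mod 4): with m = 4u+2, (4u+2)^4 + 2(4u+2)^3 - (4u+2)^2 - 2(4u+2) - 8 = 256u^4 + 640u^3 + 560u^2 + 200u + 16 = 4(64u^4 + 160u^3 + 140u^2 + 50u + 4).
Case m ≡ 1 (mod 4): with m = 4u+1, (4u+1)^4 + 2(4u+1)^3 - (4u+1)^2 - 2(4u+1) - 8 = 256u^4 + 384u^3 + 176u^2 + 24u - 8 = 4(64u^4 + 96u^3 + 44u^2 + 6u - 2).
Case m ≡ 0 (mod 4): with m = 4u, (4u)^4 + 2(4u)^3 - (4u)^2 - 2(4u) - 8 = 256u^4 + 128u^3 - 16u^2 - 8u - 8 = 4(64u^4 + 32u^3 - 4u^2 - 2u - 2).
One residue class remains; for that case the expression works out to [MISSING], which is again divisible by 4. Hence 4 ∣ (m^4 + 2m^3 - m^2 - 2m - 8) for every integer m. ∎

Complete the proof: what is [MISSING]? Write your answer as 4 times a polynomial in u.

4(64u^4 + 224u^3 + 284u^2 + 154u + 28)

The residues treated are {2, 1, 0}, so the missing case is m ≡ 3 (mod 4); write m = 4u+3.
Then (4u+3)^4 + 2(4u+3)^3 - (4u+3)^2 - 2(4u+3) - 8 = 256u^4 + 896u^3 + 1136u^2 + 616u + 112 = 4(64u^4 + 224u^3 + 284u^2 + 154u + 28).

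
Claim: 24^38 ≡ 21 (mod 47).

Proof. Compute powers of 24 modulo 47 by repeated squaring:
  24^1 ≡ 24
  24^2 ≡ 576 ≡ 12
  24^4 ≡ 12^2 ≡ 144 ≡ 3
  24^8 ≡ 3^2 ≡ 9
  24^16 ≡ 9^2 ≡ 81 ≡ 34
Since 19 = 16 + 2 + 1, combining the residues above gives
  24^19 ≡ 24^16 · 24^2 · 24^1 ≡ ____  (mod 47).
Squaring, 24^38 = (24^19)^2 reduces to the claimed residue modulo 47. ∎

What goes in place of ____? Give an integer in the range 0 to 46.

Multiply the listed residues: 34 · 12 · 24 = 408 → 9792.
Reducing modulo 47: 9792 = 208·47 + 16, so 24^19 ≡ 16.

16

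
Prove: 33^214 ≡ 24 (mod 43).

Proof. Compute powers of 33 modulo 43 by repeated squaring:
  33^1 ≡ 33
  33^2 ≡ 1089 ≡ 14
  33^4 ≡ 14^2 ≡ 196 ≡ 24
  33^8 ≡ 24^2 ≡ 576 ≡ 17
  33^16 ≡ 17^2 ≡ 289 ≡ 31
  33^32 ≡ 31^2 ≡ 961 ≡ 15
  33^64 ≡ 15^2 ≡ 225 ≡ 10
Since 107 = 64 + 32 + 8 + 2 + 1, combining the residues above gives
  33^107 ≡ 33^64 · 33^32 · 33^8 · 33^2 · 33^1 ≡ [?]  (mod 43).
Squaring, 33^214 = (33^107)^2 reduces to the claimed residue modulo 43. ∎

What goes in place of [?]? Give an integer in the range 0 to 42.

33^64 · 33^32 · 33^8 · 33^2 · 33^1 ≡ 10 · 15 · 17 · 14 · 33 = 1178100.
1178100 mod 43 = 29, so 33^107 ≡ 29 (mod 43).

29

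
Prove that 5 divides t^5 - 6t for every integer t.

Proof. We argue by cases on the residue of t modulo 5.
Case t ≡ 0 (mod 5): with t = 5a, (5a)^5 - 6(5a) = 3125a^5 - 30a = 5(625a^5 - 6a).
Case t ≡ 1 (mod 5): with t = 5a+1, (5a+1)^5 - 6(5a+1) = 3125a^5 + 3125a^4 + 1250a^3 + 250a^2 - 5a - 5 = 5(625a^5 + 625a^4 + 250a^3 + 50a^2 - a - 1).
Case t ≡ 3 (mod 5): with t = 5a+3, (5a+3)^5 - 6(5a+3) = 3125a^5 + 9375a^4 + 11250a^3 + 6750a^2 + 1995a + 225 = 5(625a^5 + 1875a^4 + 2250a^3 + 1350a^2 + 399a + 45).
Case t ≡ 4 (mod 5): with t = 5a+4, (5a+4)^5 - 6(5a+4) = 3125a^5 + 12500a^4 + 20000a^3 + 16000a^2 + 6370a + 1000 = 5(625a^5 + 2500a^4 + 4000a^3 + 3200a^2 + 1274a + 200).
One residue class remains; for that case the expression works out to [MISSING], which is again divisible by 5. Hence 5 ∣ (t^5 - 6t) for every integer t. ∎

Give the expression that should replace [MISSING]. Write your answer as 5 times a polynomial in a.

5(625a^5 + 1250a^4 + 1000a^3 + 400a^2 + 74a + 4)

The residues treated are {0, 1, 3, 4}, so the missing case is t ≡ 2 (mod 5); write t = 5a+2.
Then (5a+2)^5 - 6(5a+2) = 3125a^5 + 6250a^4 + 5000a^3 + 2000a^2 + 370a + 20 = 5(625a^5 + 1250a^4 + 1000a^3 + 400a^2 + 74a + 4).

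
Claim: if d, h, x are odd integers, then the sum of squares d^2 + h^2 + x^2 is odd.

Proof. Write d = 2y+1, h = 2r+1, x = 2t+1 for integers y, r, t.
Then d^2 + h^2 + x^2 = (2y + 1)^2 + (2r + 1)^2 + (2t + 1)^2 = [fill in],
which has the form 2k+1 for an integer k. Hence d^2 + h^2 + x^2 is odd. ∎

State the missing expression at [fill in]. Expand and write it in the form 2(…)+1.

2(2r^2 + 2r + 2t^2 + 2t + 2y^2 + 2y + 1) + 1

(2y + 1)^2 + (2r + 1)^2 + (2t + 1)^2 = 4r^2 + 4r + 4t^2 + 4t + 4y^2 + 4y + 3
= 2(2r^2 + 2r + 2t^2 + 2t + 2y^2 + 2y + 1) + 1.
Since 2r^2 + 2r + 2t^2 + 2t + 2y^2 + 2y + 1 is an integer, the sum of squares is of the form 2k+1 for an integer k.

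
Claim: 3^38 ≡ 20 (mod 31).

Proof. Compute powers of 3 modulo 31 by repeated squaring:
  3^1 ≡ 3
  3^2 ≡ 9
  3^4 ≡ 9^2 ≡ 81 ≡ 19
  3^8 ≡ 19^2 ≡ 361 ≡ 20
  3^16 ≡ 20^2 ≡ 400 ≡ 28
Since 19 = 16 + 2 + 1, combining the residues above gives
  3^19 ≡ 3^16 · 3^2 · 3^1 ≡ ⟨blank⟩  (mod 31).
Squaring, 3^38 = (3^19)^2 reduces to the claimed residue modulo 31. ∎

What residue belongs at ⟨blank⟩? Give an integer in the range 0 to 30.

Multiply the listed residues: 28 · 9 · 3 = 252 → 756.
Reducing modulo 31: 756 = 24·31 + 12, so 3^19 ≡ 12.

12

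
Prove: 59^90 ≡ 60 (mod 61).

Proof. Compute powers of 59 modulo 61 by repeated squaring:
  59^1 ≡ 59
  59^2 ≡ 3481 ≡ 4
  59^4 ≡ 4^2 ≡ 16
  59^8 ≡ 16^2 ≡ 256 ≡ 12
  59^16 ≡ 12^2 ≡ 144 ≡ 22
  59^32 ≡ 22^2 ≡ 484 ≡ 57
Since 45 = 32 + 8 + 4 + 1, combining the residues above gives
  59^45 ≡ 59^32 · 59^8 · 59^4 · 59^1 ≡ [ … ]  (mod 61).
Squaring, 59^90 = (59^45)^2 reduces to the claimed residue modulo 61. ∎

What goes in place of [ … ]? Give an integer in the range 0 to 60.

Multiply the listed residues: 57 · 12 · 16 · 59 = 684 → 10944 → 645696.
Reducing modulo 61: 645696 = 10585·61 + 11, so 59^45 ≡ 11.

11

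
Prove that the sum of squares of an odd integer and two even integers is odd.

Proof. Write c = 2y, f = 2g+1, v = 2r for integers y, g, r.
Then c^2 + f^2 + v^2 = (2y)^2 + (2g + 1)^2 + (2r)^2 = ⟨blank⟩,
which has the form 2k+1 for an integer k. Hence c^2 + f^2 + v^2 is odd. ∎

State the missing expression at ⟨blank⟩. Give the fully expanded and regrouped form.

2(2g^2 + 2g + 2r^2 + 2y^2) + 1

(2y)^2 + (2g + 1)^2 + (2r)^2 = 4g^2 + 4g + 4r^2 + 4y^2 + 1
= 2(2g^2 + 2g + 2r^2 + 2y^2) + 1.
Since 2g^2 + 2g + 2r^2 + 2y^2 is an integer, the sum of squares is of the form 2k+1 for an integer k.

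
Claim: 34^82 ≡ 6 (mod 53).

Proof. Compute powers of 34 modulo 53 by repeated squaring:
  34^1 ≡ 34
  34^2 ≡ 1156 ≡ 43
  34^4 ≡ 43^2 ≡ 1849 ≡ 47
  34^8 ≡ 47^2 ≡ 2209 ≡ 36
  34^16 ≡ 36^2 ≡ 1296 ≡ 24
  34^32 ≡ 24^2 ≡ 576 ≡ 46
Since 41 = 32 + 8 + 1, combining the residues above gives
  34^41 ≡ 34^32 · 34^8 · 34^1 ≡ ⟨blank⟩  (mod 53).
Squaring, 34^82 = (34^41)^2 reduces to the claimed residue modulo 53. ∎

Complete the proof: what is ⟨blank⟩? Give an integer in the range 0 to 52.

Multiply the listed residues: 46 · 36 · 34 = 1656 → 56304.
Reducing modulo 53: 56304 = 1062·53 + 18, so 34^41 ≡ 18.

18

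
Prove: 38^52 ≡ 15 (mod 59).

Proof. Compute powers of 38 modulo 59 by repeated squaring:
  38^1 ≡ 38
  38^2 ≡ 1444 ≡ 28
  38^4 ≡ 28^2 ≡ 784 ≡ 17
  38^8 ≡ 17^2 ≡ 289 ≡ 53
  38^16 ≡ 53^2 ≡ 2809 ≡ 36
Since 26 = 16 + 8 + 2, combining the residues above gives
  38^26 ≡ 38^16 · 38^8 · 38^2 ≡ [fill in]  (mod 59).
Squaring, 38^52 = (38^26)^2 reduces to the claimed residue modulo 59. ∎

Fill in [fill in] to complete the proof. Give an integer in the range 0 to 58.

38^16 · 38^8 · 38^2 ≡ 36 · 53 · 28 = 53424.
53424 mod 59 = 29, so 38^26 ≡ 29 (mod 59).

29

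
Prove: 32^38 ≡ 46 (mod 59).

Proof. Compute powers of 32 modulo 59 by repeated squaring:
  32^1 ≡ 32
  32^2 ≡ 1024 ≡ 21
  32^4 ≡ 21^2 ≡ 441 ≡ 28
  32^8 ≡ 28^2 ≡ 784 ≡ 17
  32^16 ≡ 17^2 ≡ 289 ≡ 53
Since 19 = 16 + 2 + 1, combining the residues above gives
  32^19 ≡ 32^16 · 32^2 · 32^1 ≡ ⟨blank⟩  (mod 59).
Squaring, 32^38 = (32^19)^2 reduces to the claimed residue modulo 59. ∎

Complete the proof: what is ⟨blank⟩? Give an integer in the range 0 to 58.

39

Multiply the listed residues: 53 · 21 · 32 = 1113 → 35616.
Reducing modulo 59: 35616 = 603·59 + 39, so 32^19 ≡ 39.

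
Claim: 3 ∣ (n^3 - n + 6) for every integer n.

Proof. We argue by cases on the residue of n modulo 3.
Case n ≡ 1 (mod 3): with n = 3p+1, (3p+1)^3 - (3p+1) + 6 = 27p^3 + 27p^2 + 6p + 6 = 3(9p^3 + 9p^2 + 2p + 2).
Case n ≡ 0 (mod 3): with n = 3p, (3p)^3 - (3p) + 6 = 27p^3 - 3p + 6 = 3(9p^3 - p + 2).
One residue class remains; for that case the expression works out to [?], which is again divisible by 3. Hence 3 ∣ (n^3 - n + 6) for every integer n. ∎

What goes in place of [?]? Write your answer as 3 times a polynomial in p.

The residues treated are {1, 0}, so the missing case is n ≡ 2 (mod 3); write n = 3p+2.
Then (3p+2)^3 - (3p+2) + 6 = 27p^3 + 54p^2 + 33p + 12 = 3(9p^3 + 18p^2 + 11p + 4).

3(9p^3 + 18p^2 + 11p + 4)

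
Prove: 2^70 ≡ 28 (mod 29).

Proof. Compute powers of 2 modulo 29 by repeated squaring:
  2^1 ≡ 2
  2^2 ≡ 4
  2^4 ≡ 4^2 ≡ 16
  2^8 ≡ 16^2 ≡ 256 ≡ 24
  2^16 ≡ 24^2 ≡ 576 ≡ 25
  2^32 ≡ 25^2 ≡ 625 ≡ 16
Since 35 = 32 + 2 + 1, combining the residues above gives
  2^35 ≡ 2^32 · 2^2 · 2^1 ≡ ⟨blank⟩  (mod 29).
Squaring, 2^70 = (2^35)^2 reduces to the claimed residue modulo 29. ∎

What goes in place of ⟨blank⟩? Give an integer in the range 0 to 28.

12

Multiply the listed residues: 16 · 4 · 2 = 64 → 128.
Reducing modulo 29: 128 = 4·29 + 12, so 2^35 ≡ 12.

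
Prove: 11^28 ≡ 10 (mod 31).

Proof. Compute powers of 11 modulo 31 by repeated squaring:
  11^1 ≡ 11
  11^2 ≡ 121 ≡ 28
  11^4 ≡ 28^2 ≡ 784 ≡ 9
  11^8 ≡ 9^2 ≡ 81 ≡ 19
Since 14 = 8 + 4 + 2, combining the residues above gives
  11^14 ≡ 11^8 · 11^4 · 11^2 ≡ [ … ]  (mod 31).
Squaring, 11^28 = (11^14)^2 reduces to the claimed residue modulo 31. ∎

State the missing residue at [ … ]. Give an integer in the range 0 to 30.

11^8 · 11^4 · 11^2 ≡ 19 · 9 · 28 = 4788.
4788 mod 31 = 14, so 11^14 ≡ 14 (mod 31).

14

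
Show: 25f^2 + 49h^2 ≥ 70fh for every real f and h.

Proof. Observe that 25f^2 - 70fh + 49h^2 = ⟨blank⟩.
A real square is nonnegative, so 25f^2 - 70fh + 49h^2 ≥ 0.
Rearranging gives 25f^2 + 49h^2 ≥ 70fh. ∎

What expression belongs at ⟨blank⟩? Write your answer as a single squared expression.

25f^2 - 70fh + 49h^2 is a perfect-square trinomial: the outer terms are (5f)^2 and (7h)^2, and the cross term is -2·5f·7h.
So 25f^2 - 70fh + 49h^2 = (5f - 7h)^2 ≥ 0.

(5f - 7h)^2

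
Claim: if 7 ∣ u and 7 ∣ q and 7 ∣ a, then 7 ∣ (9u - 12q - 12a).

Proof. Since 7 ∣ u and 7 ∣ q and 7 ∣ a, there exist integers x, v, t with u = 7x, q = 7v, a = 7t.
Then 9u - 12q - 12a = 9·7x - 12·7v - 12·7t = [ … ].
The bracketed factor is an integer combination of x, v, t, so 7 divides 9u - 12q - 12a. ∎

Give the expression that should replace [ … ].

7(-12t - 12v + 9x)

Pull the common 7 out of every term: 9·7x - 12·7v - 12·7t = 7(-12t - 12v + 9x).
-12t - 12v + 9x is an integer, which exhibits the divisibility.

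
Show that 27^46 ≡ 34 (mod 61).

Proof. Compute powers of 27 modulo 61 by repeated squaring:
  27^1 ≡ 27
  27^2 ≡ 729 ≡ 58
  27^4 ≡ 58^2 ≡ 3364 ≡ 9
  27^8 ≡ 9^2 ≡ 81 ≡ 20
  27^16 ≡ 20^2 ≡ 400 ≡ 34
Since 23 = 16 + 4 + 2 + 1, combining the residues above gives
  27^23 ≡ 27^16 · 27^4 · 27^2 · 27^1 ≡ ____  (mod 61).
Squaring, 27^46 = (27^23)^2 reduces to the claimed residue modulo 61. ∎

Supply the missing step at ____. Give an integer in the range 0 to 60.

Multiply the listed residues: 34 · 9 · 58 · 27 = 306 → 17748 → 479196.
Reducing modulo 61: 479196 = 7855·61 + 41, so 27^23 ≡ 41.

41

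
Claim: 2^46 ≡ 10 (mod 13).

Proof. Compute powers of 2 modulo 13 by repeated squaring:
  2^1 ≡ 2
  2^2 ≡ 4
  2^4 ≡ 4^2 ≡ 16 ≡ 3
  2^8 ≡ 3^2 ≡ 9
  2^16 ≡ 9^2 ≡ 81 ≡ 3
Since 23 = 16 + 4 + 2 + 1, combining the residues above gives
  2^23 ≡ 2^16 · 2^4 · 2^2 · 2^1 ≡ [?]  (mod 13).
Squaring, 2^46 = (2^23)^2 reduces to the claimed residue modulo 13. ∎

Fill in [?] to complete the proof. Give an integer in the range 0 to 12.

7

2^16 · 2^4 · 2^2 · 2^1 ≡ 3 · 3 · 4 · 2 = 72.
72 mod 13 = 7, so 2^23 ≡ 7 (mod 13).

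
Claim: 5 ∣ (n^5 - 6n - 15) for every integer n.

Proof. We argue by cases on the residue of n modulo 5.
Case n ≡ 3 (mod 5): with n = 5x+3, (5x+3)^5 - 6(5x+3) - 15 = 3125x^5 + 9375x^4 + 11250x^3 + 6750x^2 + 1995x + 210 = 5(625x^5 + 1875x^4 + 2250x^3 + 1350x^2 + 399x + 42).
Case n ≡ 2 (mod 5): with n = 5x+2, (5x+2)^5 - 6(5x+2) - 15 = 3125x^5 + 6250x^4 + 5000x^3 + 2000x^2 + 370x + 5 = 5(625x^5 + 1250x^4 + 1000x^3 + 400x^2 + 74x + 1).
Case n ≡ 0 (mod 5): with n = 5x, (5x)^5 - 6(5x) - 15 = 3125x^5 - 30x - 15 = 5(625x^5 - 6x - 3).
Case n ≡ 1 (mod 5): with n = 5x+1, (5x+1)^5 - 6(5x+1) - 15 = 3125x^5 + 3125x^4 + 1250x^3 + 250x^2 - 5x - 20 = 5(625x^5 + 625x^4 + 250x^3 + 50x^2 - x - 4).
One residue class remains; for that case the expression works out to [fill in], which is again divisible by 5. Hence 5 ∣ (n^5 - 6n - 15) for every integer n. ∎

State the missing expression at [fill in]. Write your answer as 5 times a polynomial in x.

Only n ≡ 4 (mod 5) is unaccounted for. Put n = 5x+4:
(5x+4)^5 - 6(5x+4) - 15 expands to 3125x^5 + 12500x^4 + 20000x^3 + 16000x^2 + 6370x + 985,
and factoring out 5 leaves 5(625x^5 + 2500x^4 + 4000x^3 + 3200x^2 + 1274x + 197).

5(625x^5 + 2500x^4 + 4000x^3 + 3200x^2 + 1274x + 197)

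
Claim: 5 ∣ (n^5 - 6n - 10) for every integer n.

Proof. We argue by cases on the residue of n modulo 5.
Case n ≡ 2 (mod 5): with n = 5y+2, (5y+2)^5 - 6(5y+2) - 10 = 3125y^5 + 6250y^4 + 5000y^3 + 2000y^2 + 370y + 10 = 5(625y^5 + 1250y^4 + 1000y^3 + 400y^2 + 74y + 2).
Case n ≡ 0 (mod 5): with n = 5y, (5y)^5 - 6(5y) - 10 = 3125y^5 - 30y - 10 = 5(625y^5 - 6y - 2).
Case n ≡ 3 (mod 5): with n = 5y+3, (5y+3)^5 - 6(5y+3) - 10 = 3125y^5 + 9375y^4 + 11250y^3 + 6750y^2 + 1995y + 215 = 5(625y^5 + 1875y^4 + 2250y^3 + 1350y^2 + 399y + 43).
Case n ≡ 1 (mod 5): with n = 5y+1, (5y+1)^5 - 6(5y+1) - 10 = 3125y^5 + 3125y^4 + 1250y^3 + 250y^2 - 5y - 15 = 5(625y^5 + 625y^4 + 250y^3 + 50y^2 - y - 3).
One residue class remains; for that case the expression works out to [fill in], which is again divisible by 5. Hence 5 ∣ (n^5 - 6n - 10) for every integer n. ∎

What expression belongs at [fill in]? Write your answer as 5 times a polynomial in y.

Only n ≡ 4 (mod 5) is unaccounted for. Put n = 5y+4:
(5y+4)^5 - 6(5y+4) - 10 expands to 3125y^5 + 12500y^4 + 20000y^3 + 16000y^2 + 6370y + 990,
and factoring out 5 leaves 5(625y^5 + 2500y^4 + 4000y^3 + 3200y^2 + 1274y + 198).

5(625y^5 + 2500y^4 + 4000y^3 + 3200y^2 + 1274y + 198)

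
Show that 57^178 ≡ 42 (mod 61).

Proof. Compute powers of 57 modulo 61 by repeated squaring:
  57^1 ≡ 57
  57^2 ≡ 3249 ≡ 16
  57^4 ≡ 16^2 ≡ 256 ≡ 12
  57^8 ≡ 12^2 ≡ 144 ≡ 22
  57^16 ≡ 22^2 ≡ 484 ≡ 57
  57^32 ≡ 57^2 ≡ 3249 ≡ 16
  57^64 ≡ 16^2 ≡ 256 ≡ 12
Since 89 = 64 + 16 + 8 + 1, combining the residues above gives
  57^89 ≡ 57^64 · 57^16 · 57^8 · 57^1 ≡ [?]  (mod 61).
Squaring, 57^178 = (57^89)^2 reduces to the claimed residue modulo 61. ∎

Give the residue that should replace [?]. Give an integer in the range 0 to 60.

57^64 · 57^16 · 57^8 · 57^1 ≡ 12 · 57 · 22 · 57 = 857736.
857736 mod 61 = 15, so 57^89 ≡ 15 (mod 61).

15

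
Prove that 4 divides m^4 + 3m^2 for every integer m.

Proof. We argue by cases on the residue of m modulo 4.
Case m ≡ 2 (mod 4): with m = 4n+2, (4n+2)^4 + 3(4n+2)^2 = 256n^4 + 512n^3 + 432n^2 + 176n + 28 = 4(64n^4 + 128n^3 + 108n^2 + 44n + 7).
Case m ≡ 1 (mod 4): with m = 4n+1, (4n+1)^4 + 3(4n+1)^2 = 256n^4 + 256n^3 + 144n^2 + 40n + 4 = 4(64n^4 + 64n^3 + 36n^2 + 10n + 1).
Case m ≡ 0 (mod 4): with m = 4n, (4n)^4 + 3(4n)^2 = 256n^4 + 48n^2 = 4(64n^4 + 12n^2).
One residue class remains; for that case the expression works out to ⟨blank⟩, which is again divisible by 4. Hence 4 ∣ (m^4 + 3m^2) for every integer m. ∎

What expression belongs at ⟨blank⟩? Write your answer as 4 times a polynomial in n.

The residues treated are {2, 1, 0}, so the missing case is m ≡ 3 (mod 4); write m = 4n+3.
Then (4n+3)^4 + 3(4n+3)^2 = 256n^4 + 768n^3 + 912n^2 + 504n + 108 = 4(64n^4 + 192n^3 + 228n^2 + 126n + 27).

4(64n^4 + 192n^3 + 228n^2 + 126n + 27)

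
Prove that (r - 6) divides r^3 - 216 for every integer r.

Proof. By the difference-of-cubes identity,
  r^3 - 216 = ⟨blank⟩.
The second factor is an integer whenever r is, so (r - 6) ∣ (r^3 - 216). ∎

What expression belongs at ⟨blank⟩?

(r - 6)(r^2 + 6r + 36)

Polynomial division of r^3 - 216 by r - 6 leaves remainder 0 and quotient r^2 + 6r + 36.
Hence r^3 - 216 = (r - 6)(r^2 + 6r + 36).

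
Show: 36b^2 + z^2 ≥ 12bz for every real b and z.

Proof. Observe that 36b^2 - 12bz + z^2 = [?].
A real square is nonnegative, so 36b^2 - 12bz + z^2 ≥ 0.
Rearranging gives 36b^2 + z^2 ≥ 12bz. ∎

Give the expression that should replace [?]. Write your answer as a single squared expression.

The leading and trailing coefficients are 6^2 and 1^2, and 12 = 2·6·1, so the trinomial is (6b - z)^2.
Hence 36b^2 - 12bz + z^2 ≥ 0.

(6b - z)^2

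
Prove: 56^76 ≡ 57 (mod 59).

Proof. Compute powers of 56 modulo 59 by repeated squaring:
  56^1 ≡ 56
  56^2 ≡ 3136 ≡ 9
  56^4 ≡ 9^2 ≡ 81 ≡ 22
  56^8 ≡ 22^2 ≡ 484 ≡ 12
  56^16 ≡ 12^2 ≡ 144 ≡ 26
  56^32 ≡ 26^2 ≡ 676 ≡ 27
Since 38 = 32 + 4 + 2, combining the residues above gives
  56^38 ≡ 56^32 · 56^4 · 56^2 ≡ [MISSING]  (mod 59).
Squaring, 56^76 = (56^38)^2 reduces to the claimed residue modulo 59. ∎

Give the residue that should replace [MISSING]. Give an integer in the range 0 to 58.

56^32 · 56^4 · 56^2 ≡ 27 · 22 · 9 = 5346.
5346 mod 59 = 36, so 56^38 ≡ 36 (mod 59).

36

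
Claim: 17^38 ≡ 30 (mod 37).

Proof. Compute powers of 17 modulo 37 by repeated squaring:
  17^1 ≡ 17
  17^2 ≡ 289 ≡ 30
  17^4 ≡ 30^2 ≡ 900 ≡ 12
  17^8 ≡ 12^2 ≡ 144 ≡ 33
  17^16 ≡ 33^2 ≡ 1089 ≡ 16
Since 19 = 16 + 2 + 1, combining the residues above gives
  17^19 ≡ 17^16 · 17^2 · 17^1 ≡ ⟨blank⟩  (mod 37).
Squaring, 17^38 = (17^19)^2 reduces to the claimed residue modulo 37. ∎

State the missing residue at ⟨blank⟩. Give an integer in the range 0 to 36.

20

17^16 · 17^2 · 17^1 ≡ 16 · 30 · 17 = 8160.
8160 mod 37 = 20, so 17^19 ≡ 20 (mod 37).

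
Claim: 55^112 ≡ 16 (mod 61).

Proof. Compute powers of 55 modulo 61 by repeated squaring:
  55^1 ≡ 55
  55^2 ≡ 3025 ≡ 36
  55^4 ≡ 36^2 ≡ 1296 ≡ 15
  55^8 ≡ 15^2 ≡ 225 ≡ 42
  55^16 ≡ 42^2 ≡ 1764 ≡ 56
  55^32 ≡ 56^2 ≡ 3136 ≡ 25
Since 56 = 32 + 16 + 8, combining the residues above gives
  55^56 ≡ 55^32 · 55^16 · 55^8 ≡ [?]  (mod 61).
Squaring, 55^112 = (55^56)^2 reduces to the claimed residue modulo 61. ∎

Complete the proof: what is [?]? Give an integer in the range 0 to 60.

55^32 · 55^16 · 55^8 ≡ 25 · 56 · 42 = 58800.
58800 mod 61 = 57, so 55^56 ≡ 57 (mod 61).

57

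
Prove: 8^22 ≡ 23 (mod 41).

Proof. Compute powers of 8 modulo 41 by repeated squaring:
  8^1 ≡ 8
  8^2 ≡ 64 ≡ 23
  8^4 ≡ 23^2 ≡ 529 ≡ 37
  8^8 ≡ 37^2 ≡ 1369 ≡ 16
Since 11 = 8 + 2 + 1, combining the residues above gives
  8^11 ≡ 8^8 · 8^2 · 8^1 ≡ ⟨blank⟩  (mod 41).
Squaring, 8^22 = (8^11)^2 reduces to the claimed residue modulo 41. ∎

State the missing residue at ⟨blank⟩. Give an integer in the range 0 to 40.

Multiply the listed residues: 16 · 23 · 8 = 368 → 2944.
Reducing modulo 41: 2944 = 71·41 + 33, so 8^11 ≡ 33.

33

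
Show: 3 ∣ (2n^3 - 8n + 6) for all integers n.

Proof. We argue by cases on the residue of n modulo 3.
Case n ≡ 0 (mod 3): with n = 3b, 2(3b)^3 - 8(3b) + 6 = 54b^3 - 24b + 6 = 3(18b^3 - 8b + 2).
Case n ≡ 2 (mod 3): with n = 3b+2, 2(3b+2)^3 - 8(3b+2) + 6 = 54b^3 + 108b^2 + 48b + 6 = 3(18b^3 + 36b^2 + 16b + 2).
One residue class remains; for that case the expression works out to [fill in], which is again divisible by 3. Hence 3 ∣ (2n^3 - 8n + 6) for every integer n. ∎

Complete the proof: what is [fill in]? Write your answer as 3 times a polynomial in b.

3(18b^3 + 18b^2 - 2b)

Only n ≡ 1 (mod 3) is unaccounted for. Put n = 3b+1:
2(3b+1)^3 - 8(3b+1) + 6 expands to 54b^3 + 54b^2 - 6b,
and factoring out 3 leaves 3(18b^3 + 18b^2 - 2b).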